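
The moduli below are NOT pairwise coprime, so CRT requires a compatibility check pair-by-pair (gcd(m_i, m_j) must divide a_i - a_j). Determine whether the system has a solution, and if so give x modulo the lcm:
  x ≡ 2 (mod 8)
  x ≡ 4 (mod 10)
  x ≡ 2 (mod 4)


Moduli 8, 10, 4 are not pairwise coprime, so CRT works modulo lcm(m_i) when all pairwise compatibility conditions hold.
Pairwise compatibility: gcd(m_i, m_j) must divide a_i - a_j for every pair.
Merge one congruence at a time:
  Start: x ≡ 2 (mod 8).
  Combine with x ≡ 4 (mod 10): gcd(8, 10) = 2; 4 - 2 = 2, which IS divisible by 2, so compatible.
    Write x = 2 + 8·t and substitute into x ≡ 4 (mod 10): 8·t ≡ 4 − 2 = 2 (mod 10).
    Divide the congruence (and modulus) by g = 2: 4·t ≡ 1 (mod 5).
    The inverse of 4 mod 5 is 4 (since 4·4 = 16 = 3·5 + 1), so t ≡ 4·1 = 4 ≡ 4 (mod 5).
    Then x = 2 + 8·4 = 34, valid modulo lcm(8, 10) = 40: x ≡ 34 (mod 40).
  Combine with x ≡ 2 (mod 4): gcd(40, 4) = 4; 2 - 34 = -32, which IS divisible by 4, so compatible.
    Write x = 34 + 40·t and substitute into x ≡ 2 (mod 4): 40·t ≡ 2 − 34 = -32 (mod 4).
    Divide the congruence (and modulus) by g = 4: 10·t ≡ -8 (mod 1).
    Modulo 1 every t works; take t = 0.
    Then x = 34 + 40·0 = 34, valid modulo lcm(40, 4) = 40: x ≡ 34 (mod 40).
Verify: 34 mod 8 = 2, 34 mod 10 = 4, 34 mod 4 = 2.

x ≡ 34 (mod 40).


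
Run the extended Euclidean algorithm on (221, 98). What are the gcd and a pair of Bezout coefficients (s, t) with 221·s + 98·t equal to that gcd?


Euclidean algorithm on (221, 98) — divide until remainder is 0:
  221 = 2 · 98 + 25
  98 = 3 · 25 + 23
  25 = 1 · 23 + 2
  23 = 11 · 2 + 1
  2 = 2 · 1 + 0
gcd(221, 98) = 1.
Track Bezout coefficients alongside the remainders: start with r₀ = 221 = a·1 + b·0 (s = 1, t = 0) and r₁ = 98 = a·0 + b·1 (s = 0, t = 1); each new remainder r_{k+1} = r_{k-1} − q_k·r_k inherits s_{k+1} = s_{k-1} − q_k·s_k, t_{k+1} = t_{k-1} − q_k·t_k, so r_k = a·s_k + b·t_k at every step:
  q = 2: r = 25, s = 1 − 2·0 = 1, t = 0 − 2·1 = -2  (check: 221·1 + 98·(-2) = 25)
  q = 3: r = 23, s = 0 − 3·1 = -3, t = 1 − 3·(-2) = 7  (check: 221·(-3) + 98·7 = 23)
  q = 1: r = 2, s = 1 − 1·(-3) = 4, t = -2 − 1·7 = -9  (check: 221·4 + 98·(-9) = 2)
  q = 11: r = 1, s = -3 − 11·4 = -47, t = 7 − 11·(-9) = 106  (check: 221·(-47) + 98·106 = 1)
The row with r = 1 (the gcd) gives the Bezout coefficients s = -47, t = 106.
Result: 221 · (-47) + 98 · (106) = 1.

gcd(221, 98) = 1; s = -47, t = 106 (check: 221·(-47) + 98·106 = 1).


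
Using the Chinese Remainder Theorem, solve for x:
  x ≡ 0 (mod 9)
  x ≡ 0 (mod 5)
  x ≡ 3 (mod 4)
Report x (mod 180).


Moduli 9, 5, 4 are pairwise coprime; by CRT there is a unique solution modulo M = 9 · 5 · 4 = 180.
Solve pairwise, accumulating the modulus:
  Start with x ≡ 0 (mod 9).
  Combine with x ≡ 0 (mod 5): since gcd(9, 5) = 1, we get a unique residue mod 45.
    Write x = 0 + 9·t and substitute into x ≡ 0 (mod 5): 9·t ≡ 0 − 0 = 0 (mod 5).
    Reduce coefficients mod 5: 4·t ≡ 0 (mod 5).
    The inverse of 4 mod 5 is 4 (since 4·4 = 16 = 3·5 + 1), so t ≡ 4·0 = 0 ≡ 0 (mod 5).
    Then x = 0 + 9·0 = 0, valid modulo lcm(9, 5) = 45: x ≡ 0 (mod 45).
  Combine with x ≡ 3 (mod 4): since gcd(45, 4) = 1, we get a unique residue mod 180.
    Write x = 0 + 45·t and substitute into x ≡ 3 (mod 4): 45·t ≡ 3 − 0 = 3 (mod 4).
    Reduce coefficients mod 4: 1·t ≡ 3 (mod 4).
    So t ≡ 3 (mod 4).
    Then x = 0 + 45·3 = 135, valid modulo lcm(45, 4) = 180: x ≡ 135 (mod 180).
Verify: 135 mod 9 = 0 ✓, 135 mod 5 = 0 ✓, 135 mod 4 = 3 ✓.

x ≡ 135 (mod 180).


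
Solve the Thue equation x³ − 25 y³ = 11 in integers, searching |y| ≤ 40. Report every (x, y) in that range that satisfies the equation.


The equation is x³ - 25y³ = 11. For fixed y, x³ = 25·y³ + 11, so a solution requires the RHS to be a perfect cube.
Strategy: iterate y from -40 to 40, compute RHS = 25·y³ + 11, and check whether it is a (positive or negative) perfect cube.
Check small values of y:
  y = 0: RHS = 11 is not a perfect cube.
  y = 1: RHS = 36 is not a perfect cube.
  y = -1: RHS = -14 is not a perfect cube.
  y = 2: RHS = 211 is not a perfect cube.
  y = -2: RHS = -189 is not a perfect cube.
  y = 3: RHS = 686 is not a perfect cube.
  y = -3: RHS = -664 is not a perfect cube.
Continuing the search up to |y| = 40 finds no solutions either.
No (x, y) in the scanned range satisfies the equation.

No integer solutions with |y| ≤ 40.


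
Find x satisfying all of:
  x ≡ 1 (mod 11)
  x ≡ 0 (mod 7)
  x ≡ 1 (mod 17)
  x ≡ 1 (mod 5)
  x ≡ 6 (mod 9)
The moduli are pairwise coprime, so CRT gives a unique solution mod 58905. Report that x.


Product of moduli M = 11 · 7 · 17 · 5 · 9 = 58905.
Merge one congruence at a time:
  Start: x ≡ 1 (mod 11).
  Combine with x ≡ 0 (mod 7); new modulus lcm = 77.
    Write x = 1 + 11·t and substitute into x ≡ 0 (mod 7): 11·t ≡ 0 − 1 = -1 (mod 7).
    Reduce coefficients mod 7: 4·t ≡ 6 (mod 7).
    The inverse of 4 mod 7 is 2 (since 4·2 = 8 = 1·7 + 1), so t ≡ 2·6 = 12 ≡ 5 (mod 7).
    Then x = 1 + 11·5 = 56, valid modulo lcm(11, 7) = 77: x ≡ 56 (mod 77).
  Combine with x ≡ 1 (mod 17); new modulus lcm = 1309.
    Write x = 56 + 77·t and substitute into x ≡ 1 (mod 17): 77·t ≡ 1 − 56 = -55 (mod 17).
    Reduce coefficients mod 17: 9·t ≡ 13 (mod 17).
    The inverse of 9 mod 17 is 2 (since 9·2 = 18 = 1·17 + 1), so t ≡ 2·13 = 26 ≡ 9 (mod 17).
    Then x = 56 + 77·9 = 749, valid modulo lcm(77, 17) = 1309: x ≡ 749 (mod 1309).
  Combine with x ≡ 1 (mod 5); new modulus lcm = 6545.
    Write x = 749 + 1309·t and substitute into x ≡ 1 (mod 5): 1309·t ≡ 1 − 749 = -748 (mod 5).
    Reduce coefficients mod 5: 4·t ≡ 2 (mod 5).
    The inverse of 4 mod 5 is 4 (since 4·4 = 16 = 3·5 + 1), so t ≡ 4·2 = 8 ≡ 3 (mod 5).
    Then x = 749 + 1309·3 = 4676, valid modulo lcm(1309, 5) = 6545: x ≡ 4676 (mod 6545).
  Combine with x ≡ 6 (mod 9); new modulus lcm = 58905.
    Write x = 4676 + 6545·t and substitute into x ≡ 6 (mod 9): 6545·t ≡ 6 − 4676 = -4670 (mod 9).
    Reduce coefficients mod 9: 2·t ≡ 1 (mod 9).
    The inverse of 2 mod 9 is 5 (since 2·5 = 10 = 1·9 + 1), so t ≡ 5·1 = 5 ≡ 5 (mod 9).
    Then x = 4676 + 6545·5 = 37401, valid modulo lcm(6545, 9) = 58905: x ≡ 37401 (mod 58905).
Verify against each original: 37401 mod 11 = 1, 37401 mod 7 = 0, 37401 mod 17 = 1, 37401 mod 5 = 1, 37401 mod 9 = 6.

x ≡ 37401 (mod 58905).


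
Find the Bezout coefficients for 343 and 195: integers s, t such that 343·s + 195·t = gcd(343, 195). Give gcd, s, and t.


Euclidean algorithm on (343, 195) — divide until remainder is 0:
  343 = 1 · 195 + 148
  195 = 1 · 148 + 47
  148 = 3 · 47 + 7
  47 = 6 · 7 + 5
  7 = 1 · 5 + 2
  5 = 2 · 2 + 1
  2 = 2 · 1 + 0
gcd(343, 195) = 1.
Track Bezout coefficients alongside the remainders: start with r₀ = 343 = a·1 + b·0 (s = 1, t = 0) and r₁ = 195 = a·0 + b·1 (s = 0, t = 1); each new remainder r_{k+1} = r_{k-1} − q_k·r_k inherits s_{k+1} = s_{k-1} − q_k·s_k, t_{k+1} = t_{k-1} − q_k·t_k, so r_k = a·s_k + b·t_k at every step:
  q = 1: r = 148, s = 1 − 1·0 = 1, t = 0 − 1·1 = -1  (check: 343·1 + 195·(-1) = 148)
  q = 1: r = 47, s = 0 − 1·1 = -1, t = 1 − 1·(-1) = 2  (check: 343·(-1) + 195·2 = 47)
  q = 3: r = 7, s = 1 − 3·(-1) = 4, t = -1 − 3·2 = -7  (check: 343·4 + 195·(-7) = 7)
  q = 6: r = 5, s = -1 − 6·4 = -25, t = 2 − 6·(-7) = 44  (check: 343·(-25) + 195·44 = 5)
  q = 1: r = 2, s = 4 − 1·(-25) = 29, t = -7 − 1·44 = -51  (check: 343·29 + 195·(-51) = 2)
  q = 2: r = 1, s = -25 − 2·29 = -83, t = 44 − 2·(-51) = 146  (check: 343·(-83) + 195·146 = 1)
The row with r = 1 (the gcd) gives the Bezout coefficients s = -83, t = 146.
Result: 343 · (-83) + 195 · (146) = 1.

gcd(343, 195) = 1; s = -83, t = 146 (check: 343·(-83) + 195·146 = 1).


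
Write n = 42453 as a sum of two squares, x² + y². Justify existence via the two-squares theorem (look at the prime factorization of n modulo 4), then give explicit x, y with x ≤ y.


Step 1: Factor n = 42453 = 3^2 · 53 · 89.
Step 2: Check the mod-4 condition on each prime factor: 3 ≡ 3 (mod 4), exponent 2 (must be even); 53 ≡ 1 (mod 4), exponent 1; 89 ≡ 1 (mod 4), exponent 1.
All primes ≡ 3 (mod 4) appear to even exponent (or don't appear), so by the two-squares theorem n IS expressible as a sum of two squares.
Step 3: Build a representation. Group n = k² · m with k = 3 and m = 53 · 89 = 4717 (a product of primes ≡ 1 (mod 4)); a representation of m scales to one of n via (k·x)² + (k·y)² = k²(x² + y²). Each prime p ≡ 1 (mod 4) is itself a sum of two squares; find a² by testing p − a² for a perfect square:
  53: 53 − 1² = 52, 53 − 2² = 49 = 7² ⇒ 53 = 2² + 7².
  89: 89 − 1² = 88, 89 − 2² = 85, 89 − 3² = 80, 89 − 4² = 73, 89 − 5² = 64 = 8² ⇒ 89 = 5² + 8².
  Combine using the Brahmagupta–Fibonacci identity (a² + b²)(c² + d²) = (ac − bd)² + (ad + bc)² = (ac + bd)² + (ad − bc)²:
  53 · 89 = 4717: from (2² + 7²)(5² + 8²), take (2·5 − 7·8, 2·8 + 7·5) = (10 − 56, 16 + 35) = (-46, 51); dropping signs (only squares matter) gives (46, 51); check 46² + 51² = 2116 + 2601 = 4717 ✓.
  Scale by k = 3: (3·46, 3·51) = (138, 153).
Step 4: Order so x ≤ y and verify: 138² + 153² = 19044 + 23409 = 42453 = n. ✓

n = 42453 = 138² + 153² (one valid representation with x ≤ y).


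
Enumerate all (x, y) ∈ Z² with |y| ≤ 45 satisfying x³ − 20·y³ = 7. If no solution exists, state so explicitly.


The equation is x³ - 20y³ = 7. For fixed y, x³ = 20·y³ + 7, so a solution requires the RHS to be a perfect cube.
Strategy: iterate y from -45 to 45, compute RHS = 20·y³ + 7, and check whether it is a (positive or negative) perfect cube.
Check small values of y:
  y = 0: RHS = 7 is not a perfect cube.
  y = 1: RHS = 27 = (3)³ ⇒ x = 3 works.
  y = -1: RHS = -13 is not a perfect cube.
  y = 2: RHS = 167 is not a perfect cube.
  y = -2: RHS = -153 is not a perfect cube.
  y = 3: RHS = 547 is not a perfect cube.
  y = -3: RHS = -533 is not a perfect cube.
Continuing the search up to |y| = 45 finds no further solutions beyond those listed.
Collected solutions: (3, 1).

Solutions (with |y| ≤ 45): (3, 1).


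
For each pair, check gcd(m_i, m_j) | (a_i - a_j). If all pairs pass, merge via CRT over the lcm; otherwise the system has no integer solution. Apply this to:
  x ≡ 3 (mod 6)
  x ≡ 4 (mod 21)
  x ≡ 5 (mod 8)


Moduli 6, 21, 8 are not pairwise coprime, so CRT works modulo lcm(m_i) when all pairwise compatibility conditions hold.
Pairwise compatibility: gcd(m_i, m_j) must divide a_i - a_j for every pair.
Merge one congruence at a time:
  Start: x ≡ 3 (mod 6).
  Combine with x ≡ 4 (mod 21): gcd(6, 21) = 3, and 4 - 3 = 1 is NOT divisible by 3.
    ⇒ system is inconsistent (no integer solution).

No solution (the system is inconsistent).


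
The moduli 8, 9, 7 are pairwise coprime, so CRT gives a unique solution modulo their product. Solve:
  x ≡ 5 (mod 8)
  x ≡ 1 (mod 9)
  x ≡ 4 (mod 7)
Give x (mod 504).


Moduli 8, 9, 7 are pairwise coprime; by CRT there is a unique solution modulo M = 8 · 9 · 7 = 504.
Solve pairwise, accumulating the modulus:
  Start with x ≡ 5 (mod 8).
  Combine with x ≡ 1 (mod 9): since gcd(8, 9) = 1, we get a unique residue mod 72.
    Write x = 5 + 8·t and substitute into x ≡ 1 (mod 9): 8·t ≡ 1 − 5 = -4 (mod 9).
    Reduce coefficients mod 9: 8·t ≡ 5 (mod 9).
    The inverse of 8 mod 9 is 8 (since 8·8 = 64 = 7·9 + 1), so t ≡ 8·5 = 40 ≡ 4 (mod 9).
    Then x = 5 + 8·4 = 37, valid modulo lcm(8, 9) = 72: x ≡ 37 (mod 72).
  Combine with x ≡ 4 (mod 7): since gcd(72, 7) = 1, we get a unique residue mod 504.
    Write x = 37 + 72·t and substitute into x ≡ 4 (mod 7): 72·t ≡ 4 − 37 = -33 (mod 7).
    Reduce coefficients mod 7: 2·t ≡ 2 (mod 7).
    The inverse of 2 mod 7 is 4 (since 2·4 = 8 = 1·7 + 1), so t ≡ 4·2 = 8 ≡ 1 (mod 7).
    Then x = 37 + 72·1 = 109, valid modulo lcm(72, 7) = 504: x ≡ 109 (mod 504).
Verify: 109 mod 8 = 5 ✓, 109 mod 9 = 1 ✓, 109 mod 7 = 4 ✓.

x ≡ 109 (mod 504).


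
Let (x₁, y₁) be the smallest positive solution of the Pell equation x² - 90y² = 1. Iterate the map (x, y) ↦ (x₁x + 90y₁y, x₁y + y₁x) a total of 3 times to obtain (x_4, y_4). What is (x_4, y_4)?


Step 1: Find the fundamental solution (x₁, y₁) of x² - 90y² = 1.
  Expand √90 as a continued fraction. a₀ = ⌊√90⌋ = 9; iterate m_{k+1} = d_k·a_k − m_k, d_{k+1} = (90 − m_{k+1}²)/d_k, a_{k+1} = ⌊(a₀ + m_{k+1})/d_{k+1}⌋ (starting m₀ = 0, d₀ = 1), with convergents p_k = a_k·p_{k-1} + p_{k-2}, q_k = a_k·q_{k-1} + q_{k-2} (p₋₁ = 1, q₋₁ = 0):
  k = 0: a₀ = 9; p₀/q₀ = 9/1; p₀² − 90·q₀² = 81 − 90 = -9.
  k = 1: m = 9, d = 9, a = ⌊(9 + 9)/9⌋ = 2; p/q = (2·9 + 1)/(2·1 + 0) = 19/2; p² − 90·q² = 361 − 360 = 1.
  The first convergent with p² − 90·q² = 1 gives the fundamental solution (x₁, y₁) = (19, 2).
Step 2: Apply the recurrence (x_{n+1}, y_{n+1}) = (x₁x_n + 90y₁y_n, x₁y_n + y₁x_n) repeatedly.
  From (x_1, y_1) = (19, 2): x_2 = 19·19 + 90·2·2 = 721; y_2 = 19·2 + 2·19 = 76.
  From (x_2, y_2) = (721, 76): x_3 = 19·721 + 90·2·76 = 27379; y_3 = 19·76 + 2·721 = 2886.
  From (x_3, y_3) = (27379, 2886): x_4 = 19·27379 + 90·2·2886 = 1039681; y_4 = 19·2886 + 2·27379 = 109592.
Step 3: Verify x_4² - 90·y_4² = 1080936581761 - 1080936581760 = 1 (should be 1). ✓

(x_1, y_1) = (19, 2); (x_4, y_4) = (1039681, 109592).


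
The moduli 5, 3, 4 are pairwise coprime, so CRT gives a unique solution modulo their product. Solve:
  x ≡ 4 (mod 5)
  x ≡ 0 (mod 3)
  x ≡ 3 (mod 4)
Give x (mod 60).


Moduli 5, 3, 4 are pairwise coprime; by CRT there is a unique solution modulo M = 5 · 3 · 4 = 60.
Solve pairwise, accumulating the modulus:
  Start with x ≡ 4 (mod 5).
  Combine with x ≡ 0 (mod 3): since gcd(5, 3) = 1, we get a unique residue mod 15.
    Write x = 4 + 5·t and substitute into x ≡ 0 (mod 3): 5·t ≡ 0 − 4 = -4 (mod 3).
    Reduce coefficients mod 3: 2·t ≡ 2 (mod 3).
    The inverse of 2 mod 3 is 2 (since 2·2 = 4 = 1·3 + 1), so t ≡ 2·2 = 4 ≡ 1 (mod 3).
    Then x = 4 + 5·1 = 9, valid modulo lcm(5, 3) = 15: x ≡ 9 (mod 15).
  Combine with x ≡ 3 (mod 4): since gcd(15, 4) = 1, we get a unique residue mod 60.
    Write x = 9 + 15·t and substitute into x ≡ 3 (mod 4): 15·t ≡ 3 − 9 = -6 (mod 4).
    Reduce coefficients mod 4: 3·t ≡ 2 (mod 4).
    The inverse of 3 mod 4 is 3 (since 3·3 = 9 = 2·4 + 1), so t ≡ 3·2 = 6 ≡ 2 (mod 4).
    Then x = 9 + 15·2 = 39, valid modulo lcm(15, 4) = 60: x ≡ 39 (mod 60).
Verify: 39 mod 5 = 4 ✓, 39 mod 3 = 0 ✓, 39 mod 4 = 3 ✓.

x ≡ 39 (mod 60).


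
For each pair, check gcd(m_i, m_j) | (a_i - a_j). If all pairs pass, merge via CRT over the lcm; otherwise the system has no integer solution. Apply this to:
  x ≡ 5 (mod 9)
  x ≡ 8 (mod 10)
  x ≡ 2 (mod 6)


Moduli 9, 10, 6 are not pairwise coprime, so CRT works modulo lcm(m_i) when all pairwise compatibility conditions hold.
Pairwise compatibility: gcd(m_i, m_j) must divide a_i - a_j for every pair.
Merge one congruence at a time:
  Start: x ≡ 5 (mod 9).
  Combine with x ≡ 8 (mod 10): gcd(9, 10) = 1; 8 - 5 = 3, which IS divisible by 1, so compatible.
    Write x = 5 + 9·t and substitute into x ≡ 8 (mod 10): 9·t ≡ 8 − 5 = 3 (mod 10).
    The inverse of 9 mod 10 is 9 (since 9·9 = 81 = 8·10 + 1), so t ≡ 9·3 = 27 ≡ 7 (mod 10).
    Then x = 5 + 9·7 = 68, valid modulo lcm(9, 10) = 90: x ≡ 68 (mod 90).
  Combine with x ≡ 2 (mod 6): gcd(90, 6) = 6; 2 - 68 = -66, which IS divisible by 6, so compatible.
    Write x = 68 + 90·t and substitute into x ≡ 2 (mod 6): 90·t ≡ 2 − 68 = -66 (mod 6).
    Divide the congruence (and modulus) by g = 6: 15·t ≡ -11 (mod 1).
    Modulo 1 every t works; take t = 0.
    Then x = 68 + 90·0 = 68, valid modulo lcm(90, 6) = 90: x ≡ 68 (mod 90).
Verify: 68 mod 9 = 5, 68 mod 10 = 8, 68 mod 6 = 2.

x ≡ 68 (mod 90).


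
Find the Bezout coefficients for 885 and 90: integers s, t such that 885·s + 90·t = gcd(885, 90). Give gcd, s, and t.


Euclidean algorithm on (885, 90) — divide until remainder is 0:
  885 = 9 · 90 + 75
  90 = 1 · 75 + 15
  75 = 5 · 15 + 0
gcd(885, 90) = 15.
Track Bezout coefficients alongside the remainders: start with r₀ = 885 = a·1 + b·0 (s = 1, t = 0) and r₁ = 90 = a·0 + b·1 (s = 0, t = 1); each new remainder r_{k+1} = r_{k-1} − q_k·r_k inherits s_{k+1} = s_{k-1} − q_k·s_k, t_{k+1} = t_{k-1} − q_k·t_k, so r_k = a·s_k + b·t_k at every step:
  q = 9: r = 75, s = 1 − 9·0 = 1, t = 0 − 9·1 = -9  (check: 885·1 + 90·(-9) = 75)
  q = 1: r = 15, s = 0 − 1·1 = -1, t = 1 − 1·(-9) = 10  (check: 885·(-1) + 90·10 = 15)
The row with r = 15 (the gcd) gives the Bezout coefficients s = -1, t = 10.
Result: 885 · (-1) + 90 · (10) = 15.

gcd(885, 90) = 15; s = -1, t = 10 (check: 885·(-1) + 90·10 = 15).


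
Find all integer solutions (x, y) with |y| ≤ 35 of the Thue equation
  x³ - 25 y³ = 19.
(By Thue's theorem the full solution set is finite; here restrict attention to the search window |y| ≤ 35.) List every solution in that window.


The equation is x³ - 25y³ = 19. For fixed y, x³ = 25·y³ + 19, so a solution requires the RHS to be a perfect cube.
Strategy: iterate y from -35 to 35, compute RHS = 25·y³ + 19, and check whether it is a (positive or negative) perfect cube.
Check small values of y:
  y = 0: RHS = 19 is not a perfect cube.
  y = 1: RHS = 44 is not a perfect cube.
  y = -1: RHS = -6 is not a perfect cube.
  y = 2: RHS = 219 is not a perfect cube.
  y = -2: RHS = -181 is not a perfect cube.
  y = 3: RHS = 694 is not a perfect cube.
  y = -3: RHS = -656 is not a perfect cube.
Continuing the search up to |y| = 35 finds no solutions either.
No (x, y) in the scanned range satisfies the equation.

No integer solutions with |y| ≤ 35.


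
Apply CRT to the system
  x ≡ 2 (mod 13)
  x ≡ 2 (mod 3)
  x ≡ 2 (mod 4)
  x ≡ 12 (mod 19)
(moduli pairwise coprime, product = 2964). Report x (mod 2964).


Product of moduli M = 13 · 3 · 4 · 19 = 2964.
Merge one congruence at a time:
  Start: x ≡ 2 (mod 13).
  Combine with x ≡ 2 (mod 3); new modulus lcm = 39.
    Write x = 2 + 13·t and substitute into x ≡ 2 (mod 3): 13·t ≡ 2 − 2 = 0 (mod 3).
    Reduce coefficients mod 3: 1·t ≡ 0 (mod 3).
    So t ≡ 0 (mod 3).
    Then x = 2 + 13·0 = 2, valid modulo lcm(13, 3) = 39: x ≡ 2 (mod 39).
  Combine with x ≡ 2 (mod 4); new modulus lcm = 156.
    Write x = 2 + 39·t and substitute into x ≡ 2 (mod 4): 39·t ≡ 2 − 2 = 0 (mod 4).
    Reduce coefficients mod 4: 3·t ≡ 0 (mod 4).
    The inverse of 3 mod 4 is 3 (since 3·3 = 9 = 2·4 + 1), so t ≡ 3·0 = 0 ≡ 0 (mod 4).
    Then x = 2 + 39·0 = 2, valid modulo lcm(39, 4) = 156: x ≡ 2 (mod 156).
  Combine with x ≡ 12 (mod 19); new modulus lcm = 2964.
    Write x = 2 + 156·t and substitute into x ≡ 12 (mod 19): 156·t ≡ 12 − 2 = 10 (mod 19).
    Reduce coefficients mod 19: 4·t ≡ 10 (mod 19).
    The inverse of 4 mod 19 is 5 (since 4·5 = 20 = 1·19 + 1), so t ≡ 5·10 = 50 ≡ 12 (mod 19).
    Then x = 2 + 156·12 = 1874, valid modulo lcm(156, 19) = 2964: x ≡ 1874 (mod 2964).
Verify against each original: 1874 mod 13 = 2, 1874 mod 3 = 2, 1874 mod 4 = 2, 1874 mod 19 = 12.

x ≡ 1874 (mod 2964).


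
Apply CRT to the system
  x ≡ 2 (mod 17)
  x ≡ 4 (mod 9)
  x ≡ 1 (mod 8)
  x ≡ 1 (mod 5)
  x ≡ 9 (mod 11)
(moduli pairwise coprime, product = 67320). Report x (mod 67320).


Product of moduli M = 17 · 9 · 8 · 5 · 11 = 67320.
Merge one congruence at a time:
  Start: x ≡ 2 (mod 17).
  Combine with x ≡ 4 (mod 9); new modulus lcm = 153.
    Write x = 2 + 17·t and substitute into x ≡ 4 (mod 9): 17·t ≡ 4 − 2 = 2 (mod 9).
    Reduce coefficients mod 9: 8·t ≡ 2 (mod 9).
    The inverse of 8 mod 9 is 8 (since 8·8 = 64 = 7·9 + 1), so t ≡ 8·2 = 16 ≡ 7 (mod 9).
    Then x = 2 + 17·7 = 121, valid modulo lcm(17, 9) = 153: x ≡ 121 (mod 153).
  Combine with x ≡ 1 (mod 8); new modulus lcm = 1224.
    Write x = 121 + 153·t and substitute into x ≡ 1 (mod 8): 153·t ≡ 1 − 121 = -120 (mod 8).
    Reduce coefficients mod 8: 1·t ≡ 0 (mod 8).
    So t ≡ 0 (mod 8).
    Then x = 121 + 153·0 = 121, valid modulo lcm(153, 8) = 1224: x ≡ 121 (mod 1224).
  Combine with x ≡ 1 (mod 5); new modulus lcm = 6120.
    Write x = 121 + 1224·t and substitute into x ≡ 1 (mod 5): 1224·t ≡ 1 − 121 = -120 (mod 5).
    Reduce coefficients mod 5: 4·t ≡ 0 (mod 5).
    The inverse of 4 mod 5 is 4 (since 4·4 = 16 = 3·5 + 1), so t ≡ 4·0 = 0 ≡ 0 (mod 5).
    Then x = 121 + 1224·0 = 121, valid modulo lcm(1224, 5) = 6120: x ≡ 121 (mod 6120).
  Combine with x ≡ 9 (mod 11); new modulus lcm = 67320.
    Write x = 121 + 6120·t and substitute into x ≡ 9 (mod 11): 6120·t ≡ 9 − 121 = -112 (mod 11).
    Reduce coefficients mod 11: 4·t ≡ 9 (mod 11).
    The inverse of 4 mod 11 is 3 (since 4·3 = 12 = 1·11 + 1), so t ≡ 3·9 = 27 ≡ 5 (mod 11).
    Then x = 121 + 6120·5 = 30721, valid modulo lcm(6120, 11) = 67320: x ≡ 30721 (mod 67320).
Verify against each original: 30721 mod 17 = 2, 30721 mod 9 = 4, 30721 mod 8 = 1, 30721 mod 5 = 1, 30721 mod 11 = 9.

x ≡ 30721 (mod 67320).


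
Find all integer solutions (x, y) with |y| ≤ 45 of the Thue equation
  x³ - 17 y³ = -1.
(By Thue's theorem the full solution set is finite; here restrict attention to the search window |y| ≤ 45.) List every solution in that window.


The equation is x³ - 17y³ = -1. For fixed y, x³ = 17·y³ − 1, so a solution requires the RHS to be a perfect cube.
Strategy: iterate y from -45 to 45, compute RHS = 17·y³ − 1, and check whether it is a (positive or negative) perfect cube.
Check small values of y:
  y = 0: RHS = -1 = (-1)³ ⇒ x = -1 works.
  y = 1: RHS = 16 is not a perfect cube.
  y = -1: RHS = -18 is not a perfect cube.
  y = 2: RHS = 135 is not a perfect cube.
  y = -2: RHS = -137 is not a perfect cube.
  y = 3: RHS = 458 is not a perfect cube.
  y = -3: RHS = -460 is not a perfect cube.
Continuing, at y = -7: RHS = -5832 = (-18)³ ⇒ x = -18 works.
Searching the remaining y in |y| ≤ 45 finds no further solutions.
Collected solutions: (-1, 0), (-18, -7).

Solutions (with |y| ≤ 45): (-1, 0), (-18, -7).


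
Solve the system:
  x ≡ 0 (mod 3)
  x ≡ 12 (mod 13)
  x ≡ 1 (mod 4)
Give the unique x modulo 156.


Moduli 3, 13, 4 are pairwise coprime; by CRT there is a unique solution modulo M = 3 · 13 · 4 = 156.
Solve pairwise, accumulating the modulus:
  Start with x ≡ 0 (mod 3).
  Combine with x ≡ 12 (mod 13): since gcd(3, 13) = 1, we get a unique residue mod 39.
    Write x = 0 + 3·t and substitute into x ≡ 12 (mod 13): 3·t ≡ 12 − 0 = 12 (mod 13).
    The inverse of 3 mod 13 is 9 (since 3·9 = 27 = 2·13 + 1), so t ≡ 9·12 = 108 ≡ 4 (mod 13).
    Then x = 0 + 3·4 = 12, valid modulo lcm(3, 13) = 39: x ≡ 12 (mod 39).
  Combine with x ≡ 1 (mod 4): since gcd(39, 4) = 1, we get a unique residue mod 156.
    Write x = 12 + 39·t and substitute into x ≡ 1 (mod 4): 39·t ≡ 1 − 12 = -11 (mod 4).
    Reduce coefficients mod 4: 3·t ≡ 1 (mod 4).
    The inverse of 3 mod 4 is 3 (since 3·3 = 9 = 2·4 + 1), so t ≡ 3·1 = 3 ≡ 3 (mod 4).
    Then x = 12 + 39·3 = 129, valid modulo lcm(39, 4) = 156: x ≡ 129 (mod 156).
Verify: 129 mod 3 = 0 ✓, 129 mod 13 = 12 ✓, 129 mod 4 = 1 ✓.

x ≡ 129 (mod 156).


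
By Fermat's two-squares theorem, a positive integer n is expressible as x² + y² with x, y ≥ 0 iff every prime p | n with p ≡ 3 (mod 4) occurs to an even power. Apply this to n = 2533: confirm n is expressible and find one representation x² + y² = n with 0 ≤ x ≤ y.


Step 1: Factor n = 2533 = 17 · 149.
Step 2: Check the mod-4 condition on each prime factor: 17 ≡ 1 (mod 4), exponent 1; 149 ≡ 1 (mod 4), exponent 1.
All primes ≡ 3 (mod 4) appear to even exponent (or don't appear), so by the two-squares theorem n IS expressible as a sum of two squares.
Step 3: Build a representation. Here n = 17 · 149 is a product of primes ≡ 1 (mod 4). Each prime p ≡ 1 (mod 4) is itself a sum of two squares; find a² by testing p − a² for a perfect square:
  17: 17 − 1² = 16 = 4² ⇒ 17 = 1² + 4².
  149: 149 − 1² = 148, 149 − 2² = 145, 149 − 3² = 140, 149 − 4² = 133, 149 − 5² = 124, 149 − 6² = 113, 149 − 7² = 100 = 10² ⇒ 149 = 7² + 10².
  Combine using the Brahmagupta–Fibonacci identity (a² + b²)(c² + d²) = (ac − bd)² + (ad + bc)² = (ac + bd)² + (ad − bc)²:
  17 · 149 = 2533: from (1² + 4²)(7² + 10²), take (1·7 − 4·10, 1·10 + 4·7) = (7 − 40, 10 + 28) = (-33, 38); dropping signs (only squares matter) gives (33, 38); check 33² + 38² = 1089 + 1444 = 2533 ✓.
Step 4: Order so x ≤ y and verify: 33² + 38² = 1089 + 1444 = 2533 = n. ✓

n = 2533 = 33² + 38² (one valid representation with x ≤ y).


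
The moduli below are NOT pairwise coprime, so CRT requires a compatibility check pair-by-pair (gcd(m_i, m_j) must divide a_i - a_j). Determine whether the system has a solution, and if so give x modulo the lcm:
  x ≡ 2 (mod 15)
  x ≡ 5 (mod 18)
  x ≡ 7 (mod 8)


Moduli 15, 18, 8 are not pairwise coprime, so CRT works modulo lcm(m_i) when all pairwise compatibility conditions hold.
Pairwise compatibility: gcd(m_i, m_j) must divide a_i - a_j for every pair.
Merge one congruence at a time:
  Start: x ≡ 2 (mod 15).
  Combine with x ≡ 5 (mod 18): gcd(15, 18) = 3; 5 - 2 = 3, which IS divisible by 3, so compatible.
    Write x = 2 + 15·t and substitute into x ≡ 5 (mod 18): 15·t ≡ 5 − 2 = 3 (mod 18).
    Divide the congruence (and modulus) by g = 3: 5·t ≡ 1 (mod 6).
    The inverse of 5 mod 6 is 5 (since 5·5 = 25 = 4·6 + 1), so t ≡ 5·1 = 5 ≡ 5 (mod 6).
    Then x = 2 + 15·5 = 77, valid modulo lcm(15, 18) = 90: x ≡ 77 (mod 90).
  Combine with x ≡ 7 (mod 8): gcd(90, 8) = 2; 7 - 77 = -70, which IS divisible by 2, so compatible.
    Write x = 77 + 90·t and substitute into x ≡ 7 (mod 8): 90·t ≡ 7 − 77 = -70 (mod 8).
    Divide the congruence (and modulus) by g = 2: 45·t ≡ -35 (mod 4).
    Reduce coefficients mod 4: 1·t ≡ 1 (mod 4).
    So t ≡ 1 (mod 4).
    Then x = 77 + 90·1 = 167, valid modulo lcm(90, 8) = 360: x ≡ 167 (mod 360).
Verify: 167 mod 15 = 2, 167 mod 18 = 5, 167 mod 8 = 7.

x ≡ 167 (mod 360).


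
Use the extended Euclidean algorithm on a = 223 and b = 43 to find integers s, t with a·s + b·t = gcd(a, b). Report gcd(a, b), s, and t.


Euclidean algorithm on (223, 43) — divide until remainder is 0:
  223 = 5 · 43 + 8
  43 = 5 · 8 + 3
  8 = 2 · 3 + 2
  3 = 1 · 2 + 1
  2 = 2 · 1 + 0
gcd(223, 43) = 1.
Track Bezout coefficients alongside the remainders: start with r₀ = 223 = a·1 + b·0 (s = 1, t = 0) and r₁ = 43 = a·0 + b·1 (s = 0, t = 1); each new remainder r_{k+1} = r_{k-1} − q_k·r_k inherits s_{k+1} = s_{k-1} − q_k·s_k, t_{k+1} = t_{k-1} − q_k·t_k, so r_k = a·s_k + b·t_k at every step:
  q = 5: r = 8, s = 1 − 5·0 = 1, t = 0 − 5·1 = -5  (check: 223·1 + 43·(-5) = 8)
  q = 5: r = 3, s = 0 − 5·1 = -5, t = 1 − 5·(-5) = 26  (check: 223·(-5) + 43·26 = 3)
  q = 2: r = 2, s = 1 − 2·(-5) = 11, t = -5 − 2·26 = -57  (check: 223·11 + 43·(-57) = 2)
  q = 1: r = 1, s = -5 − 1·11 = -16, t = 26 − 1·(-57) = 83  (check: 223·(-16) + 43·83 = 1)
The row with r = 1 (the gcd) gives the Bezout coefficients s = -16, t = 83.
Result: 223 · (-16) + 43 · (83) = 1.

gcd(223, 43) = 1; s = -16, t = 83 (check: 223·(-16) + 43·83 = 1).


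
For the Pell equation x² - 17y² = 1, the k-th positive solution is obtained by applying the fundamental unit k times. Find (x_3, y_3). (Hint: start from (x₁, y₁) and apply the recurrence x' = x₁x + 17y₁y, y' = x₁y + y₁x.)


Step 1: Find the fundamental solution (x₁, y₁) of x² - 17y² = 1.
  Expand √17 as a continued fraction. a₀ = ⌊√17⌋ = 4; iterate m_{k+1} = d_k·a_k − m_k, d_{k+1} = (17 − m_{k+1}²)/d_k, a_{k+1} = ⌊(a₀ + m_{k+1})/d_{k+1}⌋ (starting m₀ = 0, d₀ = 1), with convergents p_k = a_k·p_{k-1} + p_{k-2}, q_k = a_k·q_{k-1} + q_{k-2} (p₋₁ = 1, q₋₁ = 0):
  k = 0: a₀ = 4; p₀/q₀ = 4/1; p₀² − 17·q₀² = 16 − 17 = -1.
  k = 1: m = 4, d = 1, a = ⌊(4 + 4)/1⌋ = 8; p/q = (8·4 + 1)/(8·1 + 0) = 33/8; p² − 17·q² = 1089 − 1088 = 1.
  The first convergent with p² − 17·q² = 1 gives the fundamental solution (x₁, y₁) = (33, 8).
Step 2: Apply the recurrence (x_{n+1}, y_{n+1}) = (x₁x_n + 17y₁y_n, x₁y_n + y₁x_n) repeatedly.
  From (x_1, y_1) = (33, 8): x_2 = 33·33 + 17·8·8 = 2177; y_2 = 33·8 + 8·33 = 528.
  From (x_2, y_2) = (2177, 528): x_3 = 33·2177 + 17·8·528 = 143649; y_3 = 33·528 + 8·2177 = 34840.
Step 3: Verify x_3² - 17·y_3² = 20635035201 - 20635035200 = 1 (should be 1). ✓

(x_1, y_1) = (33, 8); (x_3, y_3) = (143649, 34840).


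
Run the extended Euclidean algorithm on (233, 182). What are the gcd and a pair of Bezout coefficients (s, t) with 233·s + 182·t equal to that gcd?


Euclidean algorithm on (233, 182) — divide until remainder is 0:
  233 = 1 · 182 + 51
  182 = 3 · 51 + 29
  51 = 1 · 29 + 22
  29 = 1 · 22 + 7
  22 = 3 · 7 + 1
  7 = 7 · 1 + 0
gcd(233, 182) = 1.
Track Bezout coefficients alongside the remainders: start with r₀ = 233 = a·1 + b·0 (s = 1, t = 0) and r₁ = 182 = a·0 + b·1 (s = 0, t = 1); each new remainder r_{k+1} = r_{k-1} − q_k·r_k inherits s_{k+1} = s_{k-1} − q_k·s_k, t_{k+1} = t_{k-1} − q_k·t_k, so r_k = a·s_k + b·t_k at every step:
  q = 1: r = 51, s = 1 − 1·0 = 1, t = 0 − 1·1 = -1  (check: 233·1 + 182·(-1) = 51)
  q = 3: r = 29, s = 0 − 3·1 = -3, t = 1 − 3·(-1) = 4  (check: 233·(-3) + 182·4 = 29)
  q = 1: r = 22, s = 1 − 1·(-3) = 4, t = -1 − 1·4 = -5  (check: 233·4 + 182·(-5) = 22)
  q = 1: r = 7, s = -3 − 1·4 = -7, t = 4 − 1·(-5) = 9  (check: 233·(-7) + 182·9 = 7)
  q = 3: r = 1, s = 4 − 3·(-7) = 25, t = -5 − 3·9 = -32  (check: 233·25 + 182·(-32) = 1)
The row with r = 1 (the gcd) gives the Bezout coefficients s = 25, t = -32.
Result: 233 · (25) + 182 · (-32) = 1.

gcd(233, 182) = 1; s = 25, t = -32 (check: 233·25 + 182·(-32) = 1).


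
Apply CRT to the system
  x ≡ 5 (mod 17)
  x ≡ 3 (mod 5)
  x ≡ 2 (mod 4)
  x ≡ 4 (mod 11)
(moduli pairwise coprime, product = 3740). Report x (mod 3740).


Product of moduli M = 17 · 5 · 4 · 11 = 3740.
Merge one congruence at a time:
  Start: x ≡ 5 (mod 17).
  Combine with x ≡ 3 (mod 5); new modulus lcm = 85.
    Write x = 5 + 17·t and substitute into x ≡ 3 (mod 5): 17·t ≡ 3 − 5 = -2 (mod 5).
    Reduce coefficients mod 5: 2·t ≡ 3 (mod 5).
    The inverse of 2 mod 5 is 3 (since 2·3 = 6 = 1·5 + 1), so t ≡ 3·3 = 9 ≡ 4 (mod 5).
    Then x = 5 + 17·4 = 73, valid modulo lcm(17, 5) = 85: x ≡ 73 (mod 85).
  Combine with x ≡ 2 (mod 4); new modulus lcm = 340.
    Write x = 73 + 85·t and substitute into x ≡ 2 (mod 4): 85·t ≡ 2 − 73 = -71 (mod 4).
    Reduce coefficients mod 4: 1·t ≡ 1 (mod 4).
    So t ≡ 1 (mod 4).
    Then x = 73 + 85·1 = 158, valid modulo lcm(85, 4) = 340: x ≡ 158 (mod 340).
  Combine with x ≡ 4 (mod 11); new modulus lcm = 3740.
    Write x = 158 + 340·t and substitute into x ≡ 4 (mod 11): 340·t ≡ 4 − 158 = -154 (mod 11).
    Reduce coefficients mod 11: 10·t ≡ 0 (mod 11).
    The inverse of 10 mod 11 is 10 (since 10·10 = 100 = 9·11 + 1), so t ≡ 10·0 = 0 ≡ 0 (mod 11).
    Then x = 158 + 340·0 = 158, valid modulo lcm(340, 11) = 3740: x ≡ 158 (mod 3740).
Verify against each original: 158 mod 17 = 5, 158 mod 5 = 3, 158 mod 4 = 2, 158 mod 11 = 4.

x ≡ 158 (mod 3740).


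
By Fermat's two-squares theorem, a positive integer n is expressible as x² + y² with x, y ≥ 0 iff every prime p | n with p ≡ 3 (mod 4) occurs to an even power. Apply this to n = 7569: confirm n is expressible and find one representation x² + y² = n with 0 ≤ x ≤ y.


Step 1: Factor n = 7569 = 3^2 · 29^2.
Step 2: Check the mod-4 condition on each prime factor: 3 ≡ 3 (mod 4), exponent 2 (must be even); 29 ≡ 1 (mod 4), exponent 2.
All primes ≡ 3 (mod 4) appear to even exponent (or don't appear), so by the two-squares theorem n IS expressible as a sum of two squares.
Step 3: Build a representation. Group n = k² · m with k = 3 and m = 29 · 29 = 841 (a product of primes ≡ 1 (mod 4)); a representation of m scales to one of n via (k·x)² + (k·y)² = k²(x² + y²). Each prime p ≡ 1 (mod 4) is itself a sum of two squares; find a² by testing p − a² for a perfect square:
  29: 29 − 1² = 28, 29 − 2² = 25 = 5² ⇒ 29 = 2² + 5².
  Combine using the Brahmagupta–Fibonacci identity (a² + b²)(c² + d²) = (ac − bd)² + (ad + bc)² = (ac + bd)² + (ad − bc)²:
  29 · 29 = 841: from (2² + 5²)(2² + 5²), take (2·2 − 5·5, 2·5 + 5·2) = (4 − 25, 10 + 10) = (-21, 20); dropping signs (only squares matter) gives (21, 20); check 21² + 20² = 441 + 400 = 841 ✓.
  Scale by k = 3: (3·21, 3·20) = (63, 60).
Step 4: Order so x ≤ y and verify: 60² + 63² = 3600 + 3969 = 7569 = n. ✓

n = 7569 = 60² + 63² (one valid representation with x ≤ y).


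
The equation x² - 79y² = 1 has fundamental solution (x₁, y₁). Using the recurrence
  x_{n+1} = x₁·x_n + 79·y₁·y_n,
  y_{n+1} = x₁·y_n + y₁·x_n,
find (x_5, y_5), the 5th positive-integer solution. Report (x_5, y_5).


Step 1: Find the fundamental solution (x₁, y₁) of x² - 79y² = 1.
  Expand √79 as a continued fraction. a₀ = ⌊√79⌋ = 8; iterate m_{k+1} = d_k·a_k − m_k, d_{k+1} = (79 − m_{k+1}²)/d_k, a_{k+1} = ⌊(a₀ + m_{k+1})/d_{k+1}⌋ (starting m₀ = 0, d₀ = 1), with convergents p_k = a_k·p_{k-1} + p_{k-2}, q_k = a_k·q_{k-1} + q_{k-2} (p₋₁ = 1, q₋₁ = 0):
  k = 0: a₀ = 8; p₀/q₀ = 8/1; p₀² − 79·q₀² = 64 − 79 = -15.
  k = 1: m = 8, d = 15, a = ⌊(8 + 8)/15⌋ = 1; p/q = (1·8 + 1)/(1·1 + 0) = 9/1; p² − 79·q² = 81 − 79 = 2.
  k = 2: m = 7, d = 2, a = ⌊(8 + 7)/2⌋ = 7; p/q = (7·9 + 8)/(7·1 + 1) = 71/8; p² − 79·q² = 5041 − 5056 = -15.
  k = 3: m = 7, d = 15, a = ⌊(8 + 7)/15⌋ = 1; p/q = (1·71 + 9)/(1·8 + 1) = 80/9; p² − 79·q² = 6400 − 6399 = 1.
  The first convergent with p² − 79·q² = 1 gives the fundamental solution (x₁, y₁) = (80, 9).
Step 2: Apply the recurrence (x_{n+1}, y_{n+1}) = (x₁x_n + 79y₁y_n, x₁y_n + y₁x_n) repeatedly.
  From (x_1, y_1) = (80, 9): x_2 = 80·80 + 79·9·9 = 12799; y_2 = 80·9 + 9·80 = 1440.
  From (x_2, y_2) = (12799, 1440): x_3 = 80·12799 + 79·9·1440 = 2047760; y_3 = 80·1440 + 9·12799 = 230391.
  From (x_3, y_3) = (2047760, 230391): x_4 = 80·2047760 + 79·9·230391 = 327628801; y_4 = 80·230391 + 9·2047760 = 36861120.
  From (x_4, y_4) = (327628801, 36861120): x_5 = 80·327628801 + 79·9·36861120 = 52418560400; y_5 = 80·36861120 + 9·327628801 = 5897548809.
Step 3: Verify x_5² - 79·y_5² = 2747705474408448160000 - 2747705474408448159999 = 1 (should be 1). ✓

(x_1, y_1) = (80, 9); (x_5, y_5) = (52418560400, 5897548809).


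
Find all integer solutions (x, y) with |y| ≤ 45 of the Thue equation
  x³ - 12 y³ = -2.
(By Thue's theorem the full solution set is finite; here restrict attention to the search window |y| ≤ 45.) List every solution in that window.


The equation is x³ - 12y³ = -2. For fixed y, x³ = 12·y³ − 2, so a solution requires the RHS to be a perfect cube.
Strategy: iterate y from -45 to 45, compute RHS = 12·y³ − 2, and check whether it is a (positive or negative) perfect cube.
Check small values of y:
  y = 0: RHS = -2 is not a perfect cube.
  y = 1: RHS = 10 is not a perfect cube.
  y = -1: RHS = -14 is not a perfect cube.
  y = 2: RHS = 94 is not a perfect cube.
  y = -2: RHS = -98 is not a perfect cube.
  y = 3: RHS = 322 is not a perfect cube.
  y = -3: RHS = -326 is not a perfect cube.
Continuing the search up to |y| = 45 finds no solutions either.
No (x, y) in the scanned range satisfies the equation.

No integer solutions with |y| ≤ 45.


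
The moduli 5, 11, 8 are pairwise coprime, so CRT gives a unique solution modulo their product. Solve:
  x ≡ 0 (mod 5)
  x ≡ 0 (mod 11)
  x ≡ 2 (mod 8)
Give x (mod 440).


Moduli 5, 11, 8 are pairwise coprime; by CRT there is a unique solution modulo M = 5 · 11 · 8 = 440.
Solve pairwise, accumulating the modulus:
  Start with x ≡ 0 (mod 5).
  Combine with x ≡ 0 (mod 11): since gcd(5, 11) = 1, we get a unique residue mod 55.
    Write x = 0 + 5·t and substitute into x ≡ 0 (mod 11): 5·t ≡ 0 − 0 = 0 (mod 11).
    The inverse of 5 mod 11 is 9 (since 5·9 = 45 = 4·11 + 1), so t ≡ 9·0 = 0 ≡ 0 (mod 11).
    Then x = 0 + 5·0 = 0, valid modulo lcm(5, 11) = 55: x ≡ 0 (mod 55).
  Combine with x ≡ 2 (mod 8): since gcd(55, 8) = 1, we get a unique residue mod 440.
    Write x = 0 + 55·t and substitute into x ≡ 2 (mod 8): 55·t ≡ 2 − 0 = 2 (mod 8).
    Reduce coefficients mod 8: 7·t ≡ 2 (mod 8).
    The inverse of 7 mod 8 is 7 (since 7·7 = 49 = 6·8 + 1), so t ≡ 7·2 = 14 ≡ 6 (mod 8).
    Then x = 0 + 55·6 = 330, valid modulo lcm(55, 8) = 440: x ≡ 330 (mod 440).
Verify: 330 mod 5 = 0 ✓, 330 mod 11 = 0 ✓, 330 mod 8 = 2 ✓.

x ≡ 330 (mod 440).


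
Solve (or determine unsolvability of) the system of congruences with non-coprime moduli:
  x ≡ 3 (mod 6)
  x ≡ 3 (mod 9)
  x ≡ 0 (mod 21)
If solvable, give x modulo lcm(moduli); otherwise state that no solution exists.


Moduli 6, 9, 21 are not pairwise coprime, so CRT works modulo lcm(m_i) when all pairwise compatibility conditions hold.
Pairwise compatibility: gcd(m_i, m_j) must divide a_i - a_j for every pair.
Merge one congruence at a time:
  Start: x ≡ 3 (mod 6).
  Combine with x ≡ 3 (mod 9): gcd(6, 9) = 3; 3 - 3 = 0, which IS divisible by 3, so compatible.
    Write x = 3 + 6·t and substitute into x ≡ 3 (mod 9): 6·t ≡ 3 − 3 = 0 (mod 9).
    Divide the congruence (and modulus) by g = 3: 2·t ≡ 0 (mod 3).
    The inverse of 2 mod 3 is 2 (since 2·2 = 4 = 1·3 + 1), so t ≡ 2·0 = 0 ≡ 0 (mod 3).
    Then x = 3 + 6·0 = 3, valid modulo lcm(6, 9) = 18: x ≡ 3 (mod 18).
  Combine with x ≡ 0 (mod 21): gcd(18, 21) = 3; 0 - 3 = -3, which IS divisible by 3, so compatible.
    Write x = 3 + 18·t and substitute into x ≡ 0 (mod 21): 18·t ≡ 0 − 3 = -3 (mod 21).
    Divide the congruence (and modulus) by g = 3: 6·t ≡ -1 (mod 7).
    Reduce coefficients mod 7: 6·t ≡ 6 (mod 7).
    The inverse of 6 mod 7 is 6 (since 6·6 = 36 = 5·7 + 1), so t ≡ 6·6 = 36 ≡ 1 (mod 7).
    Then x = 3 + 18·1 = 21, valid modulo lcm(18, 21) = 126: x ≡ 21 (mod 126).
Verify: 21 mod 6 = 3, 21 mod 9 = 3, 21 mod 21 = 0.

x ≡ 21 (mod 126).


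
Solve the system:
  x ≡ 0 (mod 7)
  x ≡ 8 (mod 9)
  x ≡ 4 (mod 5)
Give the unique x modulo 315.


Moduli 7, 9, 5 are pairwise coprime; by CRT there is a unique solution modulo M = 7 · 9 · 5 = 315.
Solve pairwise, accumulating the modulus:
  Start with x ≡ 0 (mod 7).
  Combine with x ≡ 8 (mod 9): since gcd(7, 9) = 1, we get a unique residue mod 63.
    Write x = 0 + 7·t and substitute into x ≡ 8 (mod 9): 7·t ≡ 8 − 0 = 8 (mod 9).
    The inverse of 7 mod 9 is 4 (since 7·4 = 28 = 3·9 + 1), so t ≡ 4·8 = 32 ≡ 5 (mod 9).
    Then x = 0 + 7·5 = 35, valid modulo lcm(7, 9) = 63: x ≡ 35 (mod 63).
  Combine with x ≡ 4 (mod 5): since gcd(63, 5) = 1, we get a unique residue mod 315.
    Write x = 35 + 63·t and substitute into x ≡ 4 (mod 5): 63·t ≡ 4 − 35 = -31 (mod 5).
    Reduce coefficients mod 5: 3·t ≡ 4 (mod 5).
    The inverse of 3 mod 5 is 2 (since 3·2 = 6 = 1·5 + 1), so t ≡ 2·4 = 8 ≡ 3 (mod 5).
    Then x = 35 + 63·3 = 224, valid modulo lcm(63, 5) = 315: x ≡ 224 (mod 315).
Verify: 224 mod 7 = 0 ✓, 224 mod 9 = 8 ✓, 224 mod 5 = 4 ✓.

x ≡ 224 (mod 315).


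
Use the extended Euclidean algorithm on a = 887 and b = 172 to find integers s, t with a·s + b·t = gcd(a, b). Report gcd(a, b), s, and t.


Euclidean algorithm on (887, 172) — divide until remainder is 0:
  887 = 5 · 172 + 27
  172 = 6 · 27 + 10
  27 = 2 · 10 + 7
  10 = 1 · 7 + 3
  7 = 2 · 3 + 1
  3 = 3 · 1 + 0
gcd(887, 172) = 1.
Track Bezout coefficients alongside the remainders: start with r₀ = 887 = a·1 + b·0 (s = 1, t = 0) and r₁ = 172 = a·0 + b·1 (s = 0, t = 1); each new remainder r_{k+1} = r_{k-1} − q_k·r_k inherits s_{k+1} = s_{k-1} − q_k·s_k, t_{k+1} = t_{k-1} − q_k·t_k, so r_k = a·s_k + b·t_k at every step:
  q = 5: r = 27, s = 1 − 5·0 = 1, t = 0 − 5·1 = -5  (check: 887·1 + 172·(-5) = 27)
  q = 6: r = 10, s = 0 − 6·1 = -6, t = 1 − 6·(-5) = 31  (check: 887·(-6) + 172·31 = 10)
  q = 2: r = 7, s = 1 − 2·(-6) = 13, t = -5 − 2·31 = -67  (check: 887·13 + 172·(-67) = 7)
  q = 1: r = 3, s = -6 − 1·13 = -19, t = 31 − 1·(-67) = 98  (check: 887·(-19) + 172·98 = 3)
  q = 2: r = 1, s = 13 − 2·(-19) = 51, t = -67 − 2·98 = -263  (check: 887·51 + 172·(-263) = 1)
The row with r = 1 (the gcd) gives the Bezout coefficients s = 51, t = -263.
Result: 887 · (51) + 172 · (-263) = 1.

gcd(887, 172) = 1; s = 51, t = -263 (check: 887·51 + 172·(-263) = 1).
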